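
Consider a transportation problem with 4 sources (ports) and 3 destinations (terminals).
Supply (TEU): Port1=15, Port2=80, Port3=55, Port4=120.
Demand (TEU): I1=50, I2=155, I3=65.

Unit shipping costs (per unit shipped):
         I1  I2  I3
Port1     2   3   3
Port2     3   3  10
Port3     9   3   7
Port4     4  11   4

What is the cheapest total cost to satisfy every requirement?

965

A cheapest plan:
  Port1->I2: 15 × 3 = 45
  Port2->I2: 80 × 3 = 240
  Port3->I2: 55 × 3 = 165
  Port4->I1: 50 × 4 = 200
  Port4->I2: 5 × 11 = 55
  Port4->I3: 65 × 4 = 260
Total = 45 + 240 + 165 + 200 + 55 + 260 = 965.
(Supply check: Port1 ships 15; Port2 ships 80; Port3 ships 55; Port4 ships 120.)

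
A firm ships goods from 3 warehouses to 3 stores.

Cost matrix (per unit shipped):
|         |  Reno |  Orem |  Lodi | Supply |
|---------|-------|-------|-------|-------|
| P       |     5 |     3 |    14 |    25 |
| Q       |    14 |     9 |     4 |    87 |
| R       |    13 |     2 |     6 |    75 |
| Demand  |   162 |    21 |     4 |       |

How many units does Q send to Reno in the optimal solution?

83

Optimal shipments:
  P→Reno: 25 × 5 = 125
  Q→Reno: 83 × 14 = 1162
  Q→Lodi: 4 × 4 = 16
  R→Reno: 54 × 13 = 702
  R→Orem: 21 × 2 = 42
Total cost = 2047.
So Q→Reno carries 83 units.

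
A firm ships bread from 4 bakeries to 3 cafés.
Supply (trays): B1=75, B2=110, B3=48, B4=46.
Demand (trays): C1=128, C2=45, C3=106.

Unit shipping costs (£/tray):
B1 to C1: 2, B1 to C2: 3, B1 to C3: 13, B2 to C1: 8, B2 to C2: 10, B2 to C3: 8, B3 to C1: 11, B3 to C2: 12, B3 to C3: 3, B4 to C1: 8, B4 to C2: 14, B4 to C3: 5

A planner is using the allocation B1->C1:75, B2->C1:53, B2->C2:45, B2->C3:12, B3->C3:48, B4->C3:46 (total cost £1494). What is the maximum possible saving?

Current plan cost = 75·2 + 53·8 + 45·10 + 12·8 + 48·3 + 46·5 = £1494.
Optimal plan:
  B1–C1: 30 × £2 = £60
  B1–C2: 45 × £3 = £135
  B2–C1: 98 × £8 = £784
  B2–C3: 12 × £8 = £96
  B3–C3: 48 × £3 = £144
  B4–C3: 46 × £5 = £230
Optimal cost = £1449.
Saving = 1494 − 1449 = £45.

45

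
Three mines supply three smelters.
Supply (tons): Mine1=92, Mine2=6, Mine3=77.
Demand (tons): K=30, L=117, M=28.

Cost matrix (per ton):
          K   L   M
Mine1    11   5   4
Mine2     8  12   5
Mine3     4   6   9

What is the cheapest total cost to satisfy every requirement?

Optimal allocation:
  Mine1–L: 70 × 5 = 350
  Mine1–M: 22 × 4 = 88
  Mine2–M: 6 × 5 = 30
  Mine3–K: 30 × 4 = 120
  Mine3–L: 47 × 6 = 282
Total = 350 + 88 + 30 + 120 + 282 = 870.
(Supply check: Mine1 ships 92; Mine2 ships 6; Mine3 ships 77.)

870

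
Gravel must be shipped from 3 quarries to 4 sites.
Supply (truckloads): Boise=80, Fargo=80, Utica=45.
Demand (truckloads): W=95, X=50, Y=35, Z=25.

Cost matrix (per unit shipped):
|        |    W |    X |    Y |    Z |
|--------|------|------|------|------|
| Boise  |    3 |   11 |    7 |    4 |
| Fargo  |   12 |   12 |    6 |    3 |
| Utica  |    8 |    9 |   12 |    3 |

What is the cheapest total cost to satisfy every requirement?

An optimal shipping plan:
  Boise->W: 80 × 3 = 240
  Fargo->X: 20 × 12 = 240
  Fargo->Y: 35 × 6 = 210
  Fargo->Z: 25 × 3 = 75
  Utica->W: 15 × 8 = 120
  Utica->X: 30 × 9 = 270
Total = 240 + 240 + 210 + 75 + 120 + 270 = 1155.

1155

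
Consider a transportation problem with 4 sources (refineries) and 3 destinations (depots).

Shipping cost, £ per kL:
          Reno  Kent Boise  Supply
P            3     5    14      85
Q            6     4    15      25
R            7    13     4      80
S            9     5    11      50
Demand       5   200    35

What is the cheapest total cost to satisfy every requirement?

Optimal allocation:
  P->Kent: 85 × £5 = £425
  Q->Kent: 25 × £4 = £100
  R->Reno: 5 × £7 = £35
  R->Kent: 40 × £13 = £520
  R->Boise: 35 × £4 = £140
  S->Kent: 50 × £5 = £250
Total = 425 + 100 + 35 + 520 + 140 + 250 = £1470.
(Supply check: P ships 85; Q ships 25; R ships 80; S ships 50.)

1470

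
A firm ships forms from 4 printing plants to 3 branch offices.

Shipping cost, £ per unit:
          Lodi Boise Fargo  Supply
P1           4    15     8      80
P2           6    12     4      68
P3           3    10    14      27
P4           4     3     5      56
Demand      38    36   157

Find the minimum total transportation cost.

An optimal shipping plan:
  P1–Lodi: 11 boxes
  P1–Fargo: 69 boxes
  P2–Fargo: 68 boxes
  P3–Lodi: 27 boxes
  P4–Boise: 36 boxes
  P4–Fargo: 20 boxes
Total cost = £1157.

1157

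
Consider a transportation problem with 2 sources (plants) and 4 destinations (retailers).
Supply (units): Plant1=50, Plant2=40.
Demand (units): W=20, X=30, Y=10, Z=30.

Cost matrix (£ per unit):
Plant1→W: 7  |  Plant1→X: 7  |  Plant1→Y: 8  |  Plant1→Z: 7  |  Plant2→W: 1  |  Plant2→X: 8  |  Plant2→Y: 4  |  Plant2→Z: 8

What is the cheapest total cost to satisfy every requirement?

One minimum-cost allocation:
  Plant1–X: 30 × £7 = £210
  Plant1–Z: 20 × £7 = £140
  Plant2–W: 20 × £1 = £20
  Plant2–Y: 10 × £4 = £40
  Plant2–Z: 10 × £8 = £80
Total = 210 + 140 + 20 + 40 + 80 = £490.
(Supply check: Plant1 ships 50; Plant2 ships 40.)

490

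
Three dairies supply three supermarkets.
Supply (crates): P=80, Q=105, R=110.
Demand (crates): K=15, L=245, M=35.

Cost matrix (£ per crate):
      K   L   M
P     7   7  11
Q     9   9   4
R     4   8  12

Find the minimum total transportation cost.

2150

A cheapest plan:
  P–L: 80 × £7 = £560
  Q–L: 70 × £9 = £630
  Q–M: 35 × £4 = £140
  R–K: 15 × £4 = £60
  R–L: 95 × £8 = £760
Total = 560 + 630 + 140 + 60 + 760 = £2150.
(Supply check: P ships 80; Q ships 105; R ships 110.)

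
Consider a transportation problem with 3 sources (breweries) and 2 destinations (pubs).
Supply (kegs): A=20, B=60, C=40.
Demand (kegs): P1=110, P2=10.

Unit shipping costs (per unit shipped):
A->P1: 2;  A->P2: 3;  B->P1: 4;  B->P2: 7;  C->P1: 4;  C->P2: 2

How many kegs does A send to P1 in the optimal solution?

20

Solving gives:
  A to P1: 20 × 2 = 40
  B to P1: 60 × 4 = 240
  C to P1: 30 × 4 = 120
  C to P2: 10 × 2 = 20
Total cost = 420.
So A→P1 carries 20 kegs.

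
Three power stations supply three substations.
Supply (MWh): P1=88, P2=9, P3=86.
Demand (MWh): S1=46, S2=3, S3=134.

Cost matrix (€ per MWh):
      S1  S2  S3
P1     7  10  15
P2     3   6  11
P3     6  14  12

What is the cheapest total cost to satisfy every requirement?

2068

Optimal allocation:
  P1–S1: 37 × €7 = €259
  P1–S2: 3 × €10 = €30
  P1–S3: 48 × €15 = €720
  P2–S1: 9 × €3 = €27
  P3–S3: 86 × €12 = €1032
Total = 259 + 30 + 720 + 27 + 1032 = €2068.
(Supply check: P1 ships 88; P2 ships 9; P3 ships 86.)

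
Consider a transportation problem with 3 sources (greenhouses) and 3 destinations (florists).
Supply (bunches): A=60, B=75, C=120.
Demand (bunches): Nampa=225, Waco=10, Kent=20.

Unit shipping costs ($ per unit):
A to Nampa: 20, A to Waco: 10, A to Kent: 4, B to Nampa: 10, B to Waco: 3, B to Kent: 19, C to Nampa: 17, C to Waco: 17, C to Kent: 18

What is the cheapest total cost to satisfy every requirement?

A cheapest plan:
  A→Nampa: 30 × $20 = $600
  A→Waco: 10 × $10 = $100
  A→Kent: 20 × $4 = $80
  B→Nampa: 75 × $10 = $750
  C→Nampa: 120 × $17 = $2040
Total = 600 + 100 + 80 + 750 + 2040 = $3570.
(Supply check: A ships 60; B ships 75; C ships 120.)

3570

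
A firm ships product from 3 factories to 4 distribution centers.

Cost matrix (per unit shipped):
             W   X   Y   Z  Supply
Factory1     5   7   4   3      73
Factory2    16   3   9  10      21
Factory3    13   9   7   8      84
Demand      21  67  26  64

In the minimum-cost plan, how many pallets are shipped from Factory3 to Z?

Solving gives:
  Factory1->W: 21 pallets
  Factory1->Z: 52 pallets
  Factory2->X: 21 pallets
  Factory3->X: 46 pallets
  Factory3->Y: 26 pallets
  Factory3->Z: 12 pallets
Total cost = 1016.
So Factory3→Z carries 12 pallets.

12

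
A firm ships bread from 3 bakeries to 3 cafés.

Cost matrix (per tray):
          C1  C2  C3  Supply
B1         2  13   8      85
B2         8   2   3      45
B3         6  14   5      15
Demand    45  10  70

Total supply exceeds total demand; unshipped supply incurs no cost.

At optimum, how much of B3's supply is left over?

0

An optimal plan:
  B1→C1: 45 × 2 = 90
  B1→C3: 20 × 8 = 160
  B2→C2: 10 × 2 = 20
  B2→C3: 35 × 3 = 105
  B3→C3: 15 × 5 = 75
Total cost = 450.
B3 ships 15 of its 15, leaving 0.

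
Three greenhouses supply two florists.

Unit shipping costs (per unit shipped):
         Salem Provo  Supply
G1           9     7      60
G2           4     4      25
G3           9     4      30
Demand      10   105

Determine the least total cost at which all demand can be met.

640

One minimum-cost allocation:
  G1→Provo: 60 bunches
  G2→Salem: 10 bunches
  G2→Provo: 15 bunches
  G3→Provo: 30 bunches
Total cost = 640.
(Supply check: G1 ships 60; G2 ships 25; G3 ships 30.)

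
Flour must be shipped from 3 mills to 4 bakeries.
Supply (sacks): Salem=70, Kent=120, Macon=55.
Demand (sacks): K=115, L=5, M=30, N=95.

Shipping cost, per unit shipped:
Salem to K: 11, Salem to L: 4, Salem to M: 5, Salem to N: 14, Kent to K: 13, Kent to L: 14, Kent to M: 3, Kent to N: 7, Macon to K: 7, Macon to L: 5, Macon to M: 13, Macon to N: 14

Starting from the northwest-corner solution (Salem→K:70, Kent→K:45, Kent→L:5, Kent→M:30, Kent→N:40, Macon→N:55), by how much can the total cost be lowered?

Current plan cost = 70·11 + 45·13 + 5·14 + 30·3 + 40·7 + 55·14 = 2565.
Optimal plan:
  Salem->K: 60 × 11 = 660
  Salem->L: 5 × 4 = 20
  Salem->M: 5 × 5 = 25
  Kent->M: 25 × 3 = 75
  Kent->N: 95 × 7 = 665
  Macon->K: 55 × 7 = 385
Optimal cost = 1830.
Saving = 2565 − 1830 = 735.

735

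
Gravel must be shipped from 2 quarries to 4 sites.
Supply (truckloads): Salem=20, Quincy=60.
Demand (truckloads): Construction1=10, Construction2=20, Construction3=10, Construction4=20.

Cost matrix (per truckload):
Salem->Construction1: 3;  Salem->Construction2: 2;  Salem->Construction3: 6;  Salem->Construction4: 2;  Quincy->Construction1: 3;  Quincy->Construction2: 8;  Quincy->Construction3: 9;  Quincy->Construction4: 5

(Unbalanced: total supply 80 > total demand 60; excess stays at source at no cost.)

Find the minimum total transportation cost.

A cheapest plan:
  Salem to Construction2: 20 × 2 = 40
  Quincy to Construction1: 10 × 3 = 30
  Quincy to Construction3: 10 × 9 = 90
  Quincy to Construction4: 20 × 5 = 100
Total = 40 + 30 + 90 + 100 = 260.

260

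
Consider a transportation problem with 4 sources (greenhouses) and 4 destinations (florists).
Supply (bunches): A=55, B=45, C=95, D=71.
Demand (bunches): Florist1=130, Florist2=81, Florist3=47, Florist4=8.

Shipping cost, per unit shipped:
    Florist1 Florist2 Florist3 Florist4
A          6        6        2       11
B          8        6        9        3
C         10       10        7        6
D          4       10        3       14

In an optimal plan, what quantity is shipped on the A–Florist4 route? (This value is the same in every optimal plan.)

Solving gives:
  A to Florist2: 8 bunches
  A to Florist3: 47 bunches
  B to Florist2: 45 bunches
  C to Florist1: 59 bunches
  C to Florist2: 28 bunches
  C to Florist4: 8 bunches
  D to Florist1: 71 bunches
Total cost = 1614.
The route A→Florist4 is not used.

0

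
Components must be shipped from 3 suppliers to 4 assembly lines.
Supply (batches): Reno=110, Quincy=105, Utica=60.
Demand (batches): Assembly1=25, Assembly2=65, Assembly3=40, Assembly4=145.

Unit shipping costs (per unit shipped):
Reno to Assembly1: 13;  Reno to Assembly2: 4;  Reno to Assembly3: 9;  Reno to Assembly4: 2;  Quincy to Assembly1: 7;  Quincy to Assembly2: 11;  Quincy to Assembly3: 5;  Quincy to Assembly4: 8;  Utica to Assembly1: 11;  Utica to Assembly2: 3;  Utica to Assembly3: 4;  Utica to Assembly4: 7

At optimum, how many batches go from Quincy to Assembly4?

The minimum-cost plan:
  Reno→Assembly2: 5 batches
  Reno→Assembly4: 105 batches
  Quincy→Assembly1: 25 batches
  Quincy→Assembly3: 40 batches
  Quincy→Assembly4: 40 batches
  Utica→Assembly2: 60 batches
Total cost = 1105.
So Quincy→Assembly4 carries 40 batches.

40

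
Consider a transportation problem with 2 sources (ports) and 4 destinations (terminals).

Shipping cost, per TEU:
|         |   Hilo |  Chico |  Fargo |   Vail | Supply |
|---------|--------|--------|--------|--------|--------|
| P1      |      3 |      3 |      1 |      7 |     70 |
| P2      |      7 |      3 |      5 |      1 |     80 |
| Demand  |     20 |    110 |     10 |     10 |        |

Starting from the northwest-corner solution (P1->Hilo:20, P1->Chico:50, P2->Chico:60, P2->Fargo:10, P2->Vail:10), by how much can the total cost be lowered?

40

Current plan cost = 20·3 + 50·3 + 60·3 + 10·5 + 10·1 = 450.
Optimal plan:
  P1–Hilo: 20 TEU
  P1–Chico: 40 TEU
  P1–Fargo: 10 TEU
  P2–Chico: 70 TEU
  P2–Vail: 10 TEU
Optimal cost = 410.
Saving = 450 − 410 = 40.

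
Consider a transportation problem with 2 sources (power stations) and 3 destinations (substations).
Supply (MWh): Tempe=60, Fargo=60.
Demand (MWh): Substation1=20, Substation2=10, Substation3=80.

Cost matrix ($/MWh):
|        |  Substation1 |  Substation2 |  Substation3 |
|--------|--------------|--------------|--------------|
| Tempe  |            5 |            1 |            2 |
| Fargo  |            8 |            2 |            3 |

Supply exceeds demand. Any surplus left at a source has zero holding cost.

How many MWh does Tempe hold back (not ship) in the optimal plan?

An optimal plan:
  Tempe->Substation1: 20 MWh
  Tempe->Substation2: 10 MWh
  Tempe->Substation3: 30 MWh
  Fargo->Substation3: 50 MWh
Total cost = $320.
Tempe ships 60 of its 60, leaving 0.

0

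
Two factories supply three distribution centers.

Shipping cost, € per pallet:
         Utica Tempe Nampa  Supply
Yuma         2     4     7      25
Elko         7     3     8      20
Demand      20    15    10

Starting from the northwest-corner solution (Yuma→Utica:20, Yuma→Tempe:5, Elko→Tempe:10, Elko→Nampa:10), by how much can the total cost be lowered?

10

Current plan cost = 20·2 + 5·4 + 10·3 + 10·8 = €170.
Optimal plan:
  Yuma->Utica: 20 × €2 = €40
  Yuma->Nampa: 5 × €7 = €35
  Elko->Tempe: 15 × €3 = €45
  Elko->Nampa: 5 × €8 = €40
Optimal cost = €160.
Saving = 170 − 160 = €10.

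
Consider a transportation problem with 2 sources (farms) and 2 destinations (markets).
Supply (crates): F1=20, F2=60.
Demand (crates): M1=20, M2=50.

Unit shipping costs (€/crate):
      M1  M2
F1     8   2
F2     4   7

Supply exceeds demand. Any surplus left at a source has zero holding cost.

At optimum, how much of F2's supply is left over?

Minimum-cost shipments:
  F1–M2: 20 crates
  F2–M1: 20 crates
  F2–M2: 30 crates
Total cost = €330.
F2 ships 50 of its 60, leaving 10.

10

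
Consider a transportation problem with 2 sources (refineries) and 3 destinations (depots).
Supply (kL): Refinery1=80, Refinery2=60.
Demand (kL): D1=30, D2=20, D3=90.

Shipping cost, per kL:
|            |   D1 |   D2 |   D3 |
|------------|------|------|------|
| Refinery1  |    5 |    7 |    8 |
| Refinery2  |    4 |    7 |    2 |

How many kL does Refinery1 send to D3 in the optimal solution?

Solving gives:
  Refinery1 to D1: 30 × 5 = 150
  Refinery1 to D2: 20 × 7 = 140
  Refinery1 to D3: 30 × 8 = 240
  Refinery2 to D3: 60 × 2 = 120
Total cost = 650.
So Refinery1→D3 carries 30 kL.

30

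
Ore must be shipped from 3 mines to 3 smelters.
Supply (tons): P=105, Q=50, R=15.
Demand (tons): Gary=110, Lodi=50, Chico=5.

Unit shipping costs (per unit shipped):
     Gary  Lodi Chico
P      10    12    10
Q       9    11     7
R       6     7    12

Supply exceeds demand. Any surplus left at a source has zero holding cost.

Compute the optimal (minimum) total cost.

1615

Optimal allocation:
  P to Gary: 65 × 10 = 650
  P to Lodi: 35 × 12 = 420
  Q to Gary: 45 × 9 = 405
  Q to Chico: 5 × 7 = 35
  R to Lodi: 15 × 7 = 105
Total = 650 + 420 + 405 + 35 + 105 = 1615.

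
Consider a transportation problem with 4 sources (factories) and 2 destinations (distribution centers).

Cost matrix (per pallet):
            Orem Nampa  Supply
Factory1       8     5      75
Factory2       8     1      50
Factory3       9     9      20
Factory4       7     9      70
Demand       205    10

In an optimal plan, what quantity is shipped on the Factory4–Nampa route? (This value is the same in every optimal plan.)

Solving gives:
  Factory1->Orem: 75 × 8 = 600
  Factory2->Orem: 40 × 8 = 320
  Factory2->Nampa: 10 × 1 = 10
  Factory3->Orem: 20 × 9 = 180
  Factory4->Orem: 70 × 7 = 490
Total cost = 1600.
The route Factory4→Nampa is not used.

0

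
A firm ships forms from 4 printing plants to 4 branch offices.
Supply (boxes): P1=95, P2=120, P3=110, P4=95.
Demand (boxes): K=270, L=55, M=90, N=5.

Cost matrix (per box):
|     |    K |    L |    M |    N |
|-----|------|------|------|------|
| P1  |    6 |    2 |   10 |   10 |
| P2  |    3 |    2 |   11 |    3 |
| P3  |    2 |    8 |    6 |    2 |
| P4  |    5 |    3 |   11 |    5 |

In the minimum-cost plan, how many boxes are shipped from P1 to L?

The minimum-cost plan:
  P1→K: 40 × 6 = 240
  P1→L: 55 × 2 = 110
  P2→K: 115 × 3 = 345
  P2→N: 5 × 3 = 15
  P3→K: 20 × 2 = 40
  P3→M: 90 × 6 = 540
  P4→K: 95 × 5 = 475
Total cost = 1765.
So P1→L carries 55 boxes.

55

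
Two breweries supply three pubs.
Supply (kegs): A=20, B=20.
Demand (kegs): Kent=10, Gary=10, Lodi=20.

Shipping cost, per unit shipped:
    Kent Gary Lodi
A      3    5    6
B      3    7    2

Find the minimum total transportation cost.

120

A cheapest plan:
  A->Kent: 10 × 3 = 30
  A->Gary: 10 × 5 = 50
  B->Lodi: 20 × 2 = 40
Total = 30 + 50 + 40 = 120.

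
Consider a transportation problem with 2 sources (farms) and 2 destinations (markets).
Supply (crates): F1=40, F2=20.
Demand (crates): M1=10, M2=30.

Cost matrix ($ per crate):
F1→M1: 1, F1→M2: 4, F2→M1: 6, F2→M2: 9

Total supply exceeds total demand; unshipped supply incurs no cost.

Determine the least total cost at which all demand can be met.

130

Optimal allocation:
  F1 to M1: 10 × $1 = $10
  F1 to M2: 30 × $4 = $120
Total = 10 + 120 = $130.
(Supply check: F1 ships 40; F2 ships 0.)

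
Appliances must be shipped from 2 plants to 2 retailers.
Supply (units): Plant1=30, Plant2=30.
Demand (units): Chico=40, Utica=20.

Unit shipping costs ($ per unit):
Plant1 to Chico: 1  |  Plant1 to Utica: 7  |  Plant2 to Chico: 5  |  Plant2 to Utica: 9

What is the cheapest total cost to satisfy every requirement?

One minimum-cost allocation:
  Plant1->Chico: 30 units
  Plant2->Chico: 10 units
  Plant2->Utica: 20 units
Total cost = $260.
(Supply check: Plant1 ships 30; Plant2 ships 30.)

260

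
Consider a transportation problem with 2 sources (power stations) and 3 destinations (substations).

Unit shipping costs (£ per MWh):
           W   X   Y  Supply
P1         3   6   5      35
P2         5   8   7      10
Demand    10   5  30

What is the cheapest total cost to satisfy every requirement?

230

A cheapest plan:
  P1 to W: 10 MWh
  P1 to X: 5 MWh
  P1 to Y: 20 MWh
  P2 to Y: 10 MWh
Total cost = £230.
(Supply check: P1 ships 35; P2 ships 10.)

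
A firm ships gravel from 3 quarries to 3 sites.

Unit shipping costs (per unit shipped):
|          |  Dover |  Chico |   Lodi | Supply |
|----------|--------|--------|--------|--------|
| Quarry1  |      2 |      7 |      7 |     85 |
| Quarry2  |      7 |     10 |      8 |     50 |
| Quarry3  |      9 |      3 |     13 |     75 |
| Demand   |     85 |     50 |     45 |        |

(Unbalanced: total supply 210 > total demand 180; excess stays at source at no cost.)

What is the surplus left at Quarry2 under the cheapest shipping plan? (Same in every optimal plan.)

5

An optimal plan:
  Quarry1→Dover: 85 × 2 = 170
  Quarry2→Lodi: 45 × 8 = 360
  Quarry3→Chico: 50 × 3 = 150
Total cost = 680.
Quarry2 ships 45 of its 50, leaving 5.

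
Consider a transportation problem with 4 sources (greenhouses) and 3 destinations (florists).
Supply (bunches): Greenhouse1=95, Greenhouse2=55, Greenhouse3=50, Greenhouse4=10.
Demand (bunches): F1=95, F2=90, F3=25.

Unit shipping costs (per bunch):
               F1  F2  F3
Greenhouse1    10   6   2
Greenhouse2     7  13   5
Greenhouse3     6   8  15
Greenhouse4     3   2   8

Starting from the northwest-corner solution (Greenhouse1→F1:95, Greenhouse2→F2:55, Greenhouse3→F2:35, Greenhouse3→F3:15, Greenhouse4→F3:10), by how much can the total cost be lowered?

Current plan cost = 95·10 + 55·13 + 35·8 + 15·15 + 10·8 = 2250.
Optimal plan:
  Greenhouse1 to F2: 80 bunches
  Greenhouse1 to F3: 15 bunches
  Greenhouse2 to F1: 45 bunches
  Greenhouse2 to F3: 10 bunches
  Greenhouse3 to F1: 50 bunches
  Greenhouse4 to F2: 10 bunches
Optimal cost = 1195.
Saving = 2250 − 1195 = 1055.

1055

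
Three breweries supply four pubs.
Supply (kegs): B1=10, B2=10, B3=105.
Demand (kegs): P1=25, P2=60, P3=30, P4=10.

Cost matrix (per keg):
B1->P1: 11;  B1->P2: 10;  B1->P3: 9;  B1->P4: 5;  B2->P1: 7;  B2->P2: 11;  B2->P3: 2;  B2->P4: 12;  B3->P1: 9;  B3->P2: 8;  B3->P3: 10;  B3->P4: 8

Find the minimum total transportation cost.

975

Optimal allocation:
  B1->P4: 10 × 5 = 50
  B2->P3: 10 × 2 = 20
  B3->P1: 25 × 9 = 225
  B3->P2: 60 × 8 = 480
  B3->P3: 20 × 10 = 200
Total = 50 + 20 + 225 + 480 + 200 = 975.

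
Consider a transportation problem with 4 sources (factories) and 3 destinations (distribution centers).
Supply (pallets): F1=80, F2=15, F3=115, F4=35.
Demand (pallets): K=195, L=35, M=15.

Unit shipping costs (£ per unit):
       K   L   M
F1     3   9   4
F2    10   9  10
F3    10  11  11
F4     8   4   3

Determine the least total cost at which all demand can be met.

Optimal allocation:
  F1–K: 80 × £3 = £240
  F2–L: 15 × £9 = £135
  F3–K: 115 × £10 = £1150
  F4–L: 20 × £4 = £80
  F4–M: 15 × £3 = £45
Total = 240 + 135 + 1150 + 80 + 45 = £1650.

1650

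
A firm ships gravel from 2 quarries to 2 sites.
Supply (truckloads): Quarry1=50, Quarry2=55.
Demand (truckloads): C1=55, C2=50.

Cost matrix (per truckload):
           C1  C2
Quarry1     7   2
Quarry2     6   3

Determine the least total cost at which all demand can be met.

A cheapest plan:
  Quarry1 to C2: 50 × 2 = 100
  Quarry2 to C1: 55 × 6 = 330
Total = 100 + 330 = 430.

430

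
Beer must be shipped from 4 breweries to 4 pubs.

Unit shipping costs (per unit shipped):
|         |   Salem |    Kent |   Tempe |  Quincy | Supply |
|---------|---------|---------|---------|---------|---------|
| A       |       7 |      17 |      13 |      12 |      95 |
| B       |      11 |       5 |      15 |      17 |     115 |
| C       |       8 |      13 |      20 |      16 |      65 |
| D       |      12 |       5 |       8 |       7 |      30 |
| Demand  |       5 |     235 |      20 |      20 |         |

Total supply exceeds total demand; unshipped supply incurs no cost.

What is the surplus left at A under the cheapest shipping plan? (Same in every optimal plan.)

Minimum-cost shipments:
  A–Salem: 5 × 7 = 35
  A–Kent: 25 × 17 = 425
  A–Tempe: 20 × 13 = 260
  A–Quincy: 20 × 12 = 240
  B–Kent: 115 × 5 = 575
  C–Kent: 65 × 13 = 845
  D–Kent: 30 × 5 = 150
Total cost = 2530.
A ships 70 of its 95, leaving 25.

25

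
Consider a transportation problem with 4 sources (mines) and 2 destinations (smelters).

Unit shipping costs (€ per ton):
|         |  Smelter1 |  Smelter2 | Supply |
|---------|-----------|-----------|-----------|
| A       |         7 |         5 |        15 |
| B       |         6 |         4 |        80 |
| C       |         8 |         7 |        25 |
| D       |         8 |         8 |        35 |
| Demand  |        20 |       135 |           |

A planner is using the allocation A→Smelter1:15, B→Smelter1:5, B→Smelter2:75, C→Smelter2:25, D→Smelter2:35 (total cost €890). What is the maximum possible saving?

Current plan cost = 15·7 + 5·6 + 75·4 + 25·7 + 35·8 = €890.
Optimal plan:
  A->Smelter2: 15 tons
  B->Smelter2: 80 tons
  C->Smelter2: 25 tons
  D->Smelter1: 20 tons
  D->Smelter2: 15 tons
Optimal cost = €850.
Saving = 890 − 850 = €40.

40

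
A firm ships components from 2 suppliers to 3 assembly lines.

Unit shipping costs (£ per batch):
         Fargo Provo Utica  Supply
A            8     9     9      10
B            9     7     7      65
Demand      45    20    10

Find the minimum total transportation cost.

An optimal shipping plan:
  A->Fargo: 10 × £8 = £80
  B->Fargo: 35 × £9 = £315
  B->Provo: 20 × £7 = £140
  B->Utica: 10 × £7 = £70
Total = 80 + 315 + 140 + 70 = £605.

605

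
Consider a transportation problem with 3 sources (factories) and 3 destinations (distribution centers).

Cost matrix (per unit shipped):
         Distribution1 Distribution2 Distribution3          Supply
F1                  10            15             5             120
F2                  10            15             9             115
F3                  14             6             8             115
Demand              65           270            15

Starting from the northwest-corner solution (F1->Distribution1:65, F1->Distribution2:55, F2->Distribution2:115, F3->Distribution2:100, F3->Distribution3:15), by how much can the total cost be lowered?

180

Current plan cost = 65·10 + 55·15 + 115·15 + 100·6 + 15·8 = 3920.
Optimal plan:
  F1→Distribution2: 105 pallets
  F1→Distribution3: 15 pallets
  F2→Distribution1: 65 pallets
  F2→Distribution2: 50 pallets
  F3→Distribution2: 115 pallets
Optimal cost = 3740.
Saving = 3920 − 3740 = 180.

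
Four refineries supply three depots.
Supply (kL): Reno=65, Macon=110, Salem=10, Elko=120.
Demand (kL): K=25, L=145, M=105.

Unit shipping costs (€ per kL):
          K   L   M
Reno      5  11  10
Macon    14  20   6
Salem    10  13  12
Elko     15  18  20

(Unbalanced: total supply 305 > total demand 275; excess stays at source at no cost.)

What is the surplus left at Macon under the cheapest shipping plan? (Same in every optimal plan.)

5

An optimal plan:
  Reno->K: 25 × €5 = €125
  Reno->L: 40 × €11 = €440
  Macon->M: 105 × €6 = €630
  Salem->L: 10 × €13 = €130
  Elko->L: 95 × €18 = €1710
Total cost = €3035.
Macon ships 105 of its 110, leaving 5.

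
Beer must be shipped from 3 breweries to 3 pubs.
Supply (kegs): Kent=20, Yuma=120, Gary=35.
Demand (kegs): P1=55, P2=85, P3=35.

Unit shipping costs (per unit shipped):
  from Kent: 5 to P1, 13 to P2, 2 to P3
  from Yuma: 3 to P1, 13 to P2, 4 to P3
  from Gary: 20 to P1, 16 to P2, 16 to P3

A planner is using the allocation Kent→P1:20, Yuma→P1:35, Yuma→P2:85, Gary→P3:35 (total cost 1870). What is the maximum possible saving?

395

Current plan cost = 20·5 + 35·3 + 85·13 + 35·16 = 1870.
Optimal plan:
  Kent->P3: 20 × 2 = 40
  Yuma->P1: 55 × 3 = 165
  Yuma->P2: 50 × 13 = 650
  Yuma->P3: 15 × 4 = 60
  Gary->P2: 35 × 16 = 560
Optimal cost = 1475.
Saving = 1870 − 1475 = 395.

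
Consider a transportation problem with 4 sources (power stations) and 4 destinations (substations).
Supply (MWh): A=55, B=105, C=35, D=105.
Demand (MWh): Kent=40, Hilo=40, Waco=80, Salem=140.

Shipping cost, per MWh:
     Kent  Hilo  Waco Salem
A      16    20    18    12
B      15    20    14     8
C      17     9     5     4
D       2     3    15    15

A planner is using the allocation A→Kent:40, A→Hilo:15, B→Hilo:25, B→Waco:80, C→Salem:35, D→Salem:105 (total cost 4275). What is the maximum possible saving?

1905

Current plan cost = 40·16 + 15·20 + 25·20 + 80·14 + 35·4 + 105·15 = 4275.
Optimal plan:
  A–Waco: 20 MWh
  A–Salem: 35 MWh
  B–Salem: 105 MWh
  C–Waco: 35 MWh
  D–Kent: 40 MWh
  D–Hilo: 40 MWh
  D–Waco: 25 MWh
Optimal cost = 2370.
Saving = 4275 − 2370 = 1905.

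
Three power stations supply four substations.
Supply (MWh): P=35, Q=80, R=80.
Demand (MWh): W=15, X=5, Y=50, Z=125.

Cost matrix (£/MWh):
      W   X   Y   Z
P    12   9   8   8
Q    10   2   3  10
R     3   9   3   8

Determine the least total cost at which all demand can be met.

1255

Optimal allocation:
  P to Z: 35 × £8 = £280
  Q to X: 5 × £2 = £10
  Q to Y: 50 × £3 = £150
  Q to Z: 25 × £10 = £250
  R to W: 15 × £3 = £45
  R to Z: 65 × £8 = £520
Total = 280 + 10 + 150 + 250 + 45 + 520 = £1255.
(Supply check: P ships 35; Q ships 80; R ships 80.)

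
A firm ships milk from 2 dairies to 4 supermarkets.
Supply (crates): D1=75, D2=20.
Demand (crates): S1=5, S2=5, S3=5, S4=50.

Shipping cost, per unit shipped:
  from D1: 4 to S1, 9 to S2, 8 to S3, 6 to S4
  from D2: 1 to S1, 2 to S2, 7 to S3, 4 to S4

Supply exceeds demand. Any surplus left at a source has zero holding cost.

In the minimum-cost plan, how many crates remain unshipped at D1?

30

An optimal plan:
  D1->S3: 5 × 8 = 40
  D1->S4: 40 × 6 = 240
  D2->S1: 5 × 1 = 5
  D2->S2: 5 × 2 = 10
  D2->S4: 10 × 4 = 40
Total cost = 335.
D1 ships 45 of its 75, leaving 30.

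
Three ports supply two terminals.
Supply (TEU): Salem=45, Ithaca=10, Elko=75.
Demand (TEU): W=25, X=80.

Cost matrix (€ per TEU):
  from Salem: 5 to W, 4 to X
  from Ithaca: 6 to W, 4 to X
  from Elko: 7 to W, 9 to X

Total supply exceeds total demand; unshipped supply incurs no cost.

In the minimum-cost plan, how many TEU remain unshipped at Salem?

Minimum-cost shipments:
  Salem→X: 45 × €4 = €180
  Ithaca→X: 10 × €4 = €40
  Elko→W: 25 × €7 = €175
  Elko→X: 25 × €9 = €225
Total cost = €620.
Salem ships 45 of its 45, leaving 0.

0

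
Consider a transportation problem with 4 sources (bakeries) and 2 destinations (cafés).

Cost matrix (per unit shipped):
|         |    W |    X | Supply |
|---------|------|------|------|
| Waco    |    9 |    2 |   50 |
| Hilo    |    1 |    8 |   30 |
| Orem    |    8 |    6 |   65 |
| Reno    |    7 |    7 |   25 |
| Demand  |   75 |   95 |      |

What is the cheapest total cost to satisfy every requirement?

735

A cheapest plan:
  Waco to X: 50 × 2 = 100
  Hilo to W: 30 × 1 = 30
  Orem to W: 20 × 8 = 160
  Orem to X: 45 × 6 = 270
  Reno to W: 25 × 7 = 175
Total = 100 + 30 + 160 + 270 + 175 = 735.
(Supply check: Waco ships 50; Hilo ships 30; Orem ships 65; Reno ships 25.)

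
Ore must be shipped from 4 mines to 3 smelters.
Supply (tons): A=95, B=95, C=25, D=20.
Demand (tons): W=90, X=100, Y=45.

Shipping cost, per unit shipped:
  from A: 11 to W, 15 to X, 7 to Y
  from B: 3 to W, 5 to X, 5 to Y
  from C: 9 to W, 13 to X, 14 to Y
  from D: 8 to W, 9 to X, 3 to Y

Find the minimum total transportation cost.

One minimum-cost allocation:
  A->W: 50 × 11 = 550
  A->Y: 45 × 7 = 315
  B->W: 15 × 3 = 45
  B->X: 80 × 5 = 400
  C->W: 25 × 9 = 225
  D->X: 20 × 9 = 180
Total = 550 + 315 + 45 + 400 + 225 + 180 = 1715.
(Supply check: A ships 95; B ships 95; C ships 25; D ships 20.)

1715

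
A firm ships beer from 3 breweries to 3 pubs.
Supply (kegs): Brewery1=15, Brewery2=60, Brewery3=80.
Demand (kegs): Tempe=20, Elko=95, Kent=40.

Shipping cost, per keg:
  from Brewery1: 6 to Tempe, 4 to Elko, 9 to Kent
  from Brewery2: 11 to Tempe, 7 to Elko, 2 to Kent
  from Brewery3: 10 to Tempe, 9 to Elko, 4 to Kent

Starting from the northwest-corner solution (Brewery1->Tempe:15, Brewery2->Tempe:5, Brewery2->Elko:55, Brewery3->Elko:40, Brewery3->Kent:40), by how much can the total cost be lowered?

30

Current plan cost = 15·6 + 5·11 + 55·7 + 40·9 + 40·4 = 1050.
Optimal plan:
  Brewery1→Elko: 15 × 4 = 60
  Brewery2→Elko: 20 × 7 = 140
  Brewery2→Kent: 40 × 2 = 80
  Brewery3→Tempe: 20 × 10 = 200
  Brewery3→Elko: 60 × 9 = 540
Optimal cost = 1020.
Saving = 1050 − 1020 = 30.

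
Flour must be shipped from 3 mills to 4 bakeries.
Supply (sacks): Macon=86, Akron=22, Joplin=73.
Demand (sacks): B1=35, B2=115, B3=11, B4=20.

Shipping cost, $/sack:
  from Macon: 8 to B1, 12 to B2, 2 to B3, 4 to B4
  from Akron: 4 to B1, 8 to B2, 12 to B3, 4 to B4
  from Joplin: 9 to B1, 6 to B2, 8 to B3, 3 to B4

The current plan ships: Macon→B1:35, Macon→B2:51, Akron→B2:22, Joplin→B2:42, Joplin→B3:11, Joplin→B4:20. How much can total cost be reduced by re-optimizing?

232

Current plan cost = 35·8 + 51·12 + 22·8 + 42·6 + 11·8 + 20·3 = $1468.
Optimal plan:
  Macon–B1: 13 × $8 = $104
  Macon–B2: 42 × $12 = $504
  Macon–B3: 11 × $2 = $22
  Macon–B4: 20 × $4 = $80
  Akron–B1: 22 × $4 = $88
  Joplin–B2: 73 × $6 = $438
Optimal cost = $1236.
Saving = 1468 − 1236 = $232.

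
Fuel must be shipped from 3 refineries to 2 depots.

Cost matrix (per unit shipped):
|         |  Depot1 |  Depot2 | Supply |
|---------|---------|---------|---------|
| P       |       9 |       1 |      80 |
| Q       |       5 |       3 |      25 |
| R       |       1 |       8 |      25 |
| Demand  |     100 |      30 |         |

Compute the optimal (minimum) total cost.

630

An optimal shipping plan:
  P->Depot1: 50 × 9 = 450
  P->Depot2: 30 × 1 = 30
  Q->Depot1: 25 × 5 = 125
  R->Depot1: 25 × 1 = 25
Total = 450 + 30 + 125 + 25 = 630.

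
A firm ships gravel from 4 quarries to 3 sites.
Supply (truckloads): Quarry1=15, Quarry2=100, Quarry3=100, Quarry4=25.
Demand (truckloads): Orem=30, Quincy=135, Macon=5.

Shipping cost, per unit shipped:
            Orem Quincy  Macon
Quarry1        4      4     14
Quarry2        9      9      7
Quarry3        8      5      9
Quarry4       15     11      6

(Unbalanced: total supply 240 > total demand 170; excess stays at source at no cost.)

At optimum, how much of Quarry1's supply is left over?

Minimum-cost shipments:
  Quarry1–Quincy: 15 × 4 = 60
  Quarry2–Orem: 30 × 9 = 270
  Quarry2–Quincy: 20 × 9 = 180
  Quarry3–Quincy: 100 × 5 = 500
  Quarry4–Macon: 5 × 6 = 30
Total cost = 1040.
Quarry1 ships 15 of its 15, leaving 0.

0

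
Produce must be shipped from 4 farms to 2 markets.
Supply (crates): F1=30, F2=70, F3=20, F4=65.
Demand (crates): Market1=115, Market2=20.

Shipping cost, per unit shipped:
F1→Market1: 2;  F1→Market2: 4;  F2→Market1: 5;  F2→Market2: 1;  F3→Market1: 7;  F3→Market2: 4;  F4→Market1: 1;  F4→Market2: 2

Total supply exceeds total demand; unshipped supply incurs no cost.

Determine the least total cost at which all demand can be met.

An optimal shipping plan:
  F1->Market1: 30 × 2 = 60
  F2->Market1: 20 × 5 = 100
  F2->Market2: 20 × 1 = 20
  F4->Market1: 65 × 1 = 65
Total = 60 + 100 + 20 + 65 = 245.

245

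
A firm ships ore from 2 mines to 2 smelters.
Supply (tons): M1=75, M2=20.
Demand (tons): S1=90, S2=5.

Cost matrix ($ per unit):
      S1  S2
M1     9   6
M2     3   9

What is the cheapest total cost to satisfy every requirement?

720

A cheapest plan:
  M1 to S1: 70 × $9 = $630
  M1 to S2: 5 × $6 = $30
  M2 to S1: 20 × $3 = $60
Total = 630 + 30 + 60 = $720.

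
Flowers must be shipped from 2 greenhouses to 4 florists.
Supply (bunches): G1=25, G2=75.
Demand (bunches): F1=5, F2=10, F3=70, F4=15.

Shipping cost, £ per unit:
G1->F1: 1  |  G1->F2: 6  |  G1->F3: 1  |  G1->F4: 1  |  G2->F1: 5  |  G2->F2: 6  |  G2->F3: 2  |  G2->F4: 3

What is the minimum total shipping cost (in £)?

Optimal allocation:
  G1–F1: 5 bunches
  G1–F3: 5 bunches
  G1–F4: 15 bunches
  G2–F2: 10 bunches
  G2–F3: 65 bunches
Total cost = £215.
(Supply check: G1 ships 25; G2 ships 75.)

215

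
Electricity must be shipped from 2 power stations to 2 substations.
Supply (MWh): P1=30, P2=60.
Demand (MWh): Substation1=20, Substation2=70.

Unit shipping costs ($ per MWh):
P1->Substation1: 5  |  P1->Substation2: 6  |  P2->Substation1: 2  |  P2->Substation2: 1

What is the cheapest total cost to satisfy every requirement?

220

A cheapest plan:
  P1–Substation1: 20 MWh
  P1–Substation2: 10 MWh
  P2–Substation2: 60 MWh
Total cost = $220.
(Supply check: P1 ships 30; P2 ships 60.)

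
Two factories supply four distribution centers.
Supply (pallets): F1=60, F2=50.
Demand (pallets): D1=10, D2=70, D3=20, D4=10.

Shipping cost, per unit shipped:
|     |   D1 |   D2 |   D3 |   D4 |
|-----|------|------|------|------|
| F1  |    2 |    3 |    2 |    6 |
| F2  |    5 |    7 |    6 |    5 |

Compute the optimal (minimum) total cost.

A cheapest plan:
  F1→D2: 40 × 3 = 120
  F1→D3: 20 × 2 = 40
  F2→D1: 10 × 5 = 50
  F2→D2: 30 × 7 = 210
  F2→D4: 10 × 5 = 50
Total = 120 + 40 + 50 + 210 + 50 = 470.

470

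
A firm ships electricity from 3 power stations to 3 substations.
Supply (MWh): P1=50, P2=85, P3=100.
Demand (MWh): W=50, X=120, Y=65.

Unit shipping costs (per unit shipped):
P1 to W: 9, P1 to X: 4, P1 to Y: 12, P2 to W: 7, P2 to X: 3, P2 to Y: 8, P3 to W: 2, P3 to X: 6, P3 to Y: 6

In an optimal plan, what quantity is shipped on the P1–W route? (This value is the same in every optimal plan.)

0

Optimal shipments:
  P1 to X: 50 × 4 = 200
  P2 to X: 70 × 3 = 210
  P2 to Y: 15 × 8 = 120
  P3 to W: 50 × 2 = 100
  P3 to Y: 50 × 6 = 300
Total cost = 930.
The route P1→W is not used.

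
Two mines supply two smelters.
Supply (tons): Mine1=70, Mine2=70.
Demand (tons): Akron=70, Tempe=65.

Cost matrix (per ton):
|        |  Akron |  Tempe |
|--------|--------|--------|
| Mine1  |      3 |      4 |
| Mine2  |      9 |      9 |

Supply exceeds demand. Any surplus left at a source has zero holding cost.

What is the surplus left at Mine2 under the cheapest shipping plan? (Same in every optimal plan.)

Minimum-cost shipments:
  Mine1→Akron: 70 × 3 = 210
  Mine2→Tempe: 65 × 9 = 585
Total cost = 795.
Mine2 ships 65 of its 70, leaving 5.

5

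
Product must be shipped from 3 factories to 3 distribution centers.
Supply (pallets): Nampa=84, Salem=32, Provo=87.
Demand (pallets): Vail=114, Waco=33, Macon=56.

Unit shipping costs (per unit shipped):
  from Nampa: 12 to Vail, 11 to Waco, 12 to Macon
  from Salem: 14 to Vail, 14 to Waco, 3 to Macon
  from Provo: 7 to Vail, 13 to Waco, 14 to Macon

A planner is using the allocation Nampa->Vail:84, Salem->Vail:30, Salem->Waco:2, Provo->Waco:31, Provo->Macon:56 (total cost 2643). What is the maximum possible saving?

Current plan cost = 84·12 + 30·14 + 2·14 + 31·13 + 56·14 = 2643.
Optimal plan:
  Nampa–Vail: 27 pallets
  Nampa–Waco: 33 pallets
  Nampa–Macon: 24 pallets
  Salem–Macon: 32 pallets
  Provo–Vail: 87 pallets
Optimal cost = 1680.
Saving = 2643 − 1680 = 963.

963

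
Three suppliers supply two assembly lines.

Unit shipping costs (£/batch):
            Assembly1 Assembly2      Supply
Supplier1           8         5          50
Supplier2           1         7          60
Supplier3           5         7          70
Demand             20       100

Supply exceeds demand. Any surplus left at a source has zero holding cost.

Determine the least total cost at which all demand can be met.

620

Optimal allocation:
  Supplier1→Assembly2: 50 × £5 = £250
  Supplier2→Assembly1: 20 × £1 = £20
  Supplier3→Assembly2: 50 × £7 = £350
Total = 250 + 20 + 350 = £620.
(Supply check: Supplier1 ships 50; Supplier2 ships 20; Supplier3 ships 50.)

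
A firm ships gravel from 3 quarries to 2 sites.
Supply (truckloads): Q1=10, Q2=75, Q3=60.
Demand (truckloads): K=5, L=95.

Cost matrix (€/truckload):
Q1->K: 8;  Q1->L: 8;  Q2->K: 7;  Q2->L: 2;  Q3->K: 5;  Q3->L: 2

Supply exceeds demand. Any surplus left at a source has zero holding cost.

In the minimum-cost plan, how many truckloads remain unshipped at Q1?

Minimum-cost shipments:
  Q2→L: 40 × €2 = €80
  Q3→K: 5 × €5 = €25
  Q3→L: 55 × €2 = €110
Total cost = €215.
Q1 ships 0 of its 10, leaving 10.

10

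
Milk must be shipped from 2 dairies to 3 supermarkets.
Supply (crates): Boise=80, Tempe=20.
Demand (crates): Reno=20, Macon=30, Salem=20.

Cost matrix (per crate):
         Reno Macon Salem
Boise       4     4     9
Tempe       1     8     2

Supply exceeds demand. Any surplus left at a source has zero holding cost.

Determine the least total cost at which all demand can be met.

Optimal allocation:
  Boise->Reno: 20 × 4 = 80
  Boise->Macon: 30 × 4 = 120
  Tempe->Salem: 20 × 2 = 40
Total = 80 + 120 + 40 = 240.
(Supply check: Boise ships 50; Tempe ships 20.)

240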